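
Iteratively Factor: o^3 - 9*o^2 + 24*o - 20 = (o - 5)*(o^2 - 4*o + 4) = (o - 5)*(o - 2)*(o - 2)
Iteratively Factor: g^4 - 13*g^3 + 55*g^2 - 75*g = (g - 5)*(g^3 - 8*g^2 + 15*g) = (g - 5)^2*(g^2 - 3*g) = (g - 5)^2*(g - 3)*(g)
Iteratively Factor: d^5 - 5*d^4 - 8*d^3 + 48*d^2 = (d + 3)*(d^4 - 8*d^3 + 16*d^2) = (d - 4)*(d + 3)*(d^3 - 4*d^2) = d*(d - 4)*(d + 3)*(d^2 - 4*d) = d*(d - 4)^2*(d + 3)*(d)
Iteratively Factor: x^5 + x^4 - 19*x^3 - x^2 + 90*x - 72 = (x + 4)*(x^4 - 3*x^3 - 7*x^2 + 27*x - 18) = (x - 2)*(x + 4)*(x^3 - x^2 - 9*x + 9) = (x - 2)*(x - 1)*(x + 4)*(x^2 - 9) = (x - 2)*(x - 1)*(x + 3)*(x + 4)*(x - 3)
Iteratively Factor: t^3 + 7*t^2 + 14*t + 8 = (t + 1)*(t^2 + 6*t + 8) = (t + 1)*(t + 4)*(t + 2)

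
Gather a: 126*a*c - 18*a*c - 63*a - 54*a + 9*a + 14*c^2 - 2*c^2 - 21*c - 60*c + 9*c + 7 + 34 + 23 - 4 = a*(108*c - 108) + 12*c^2 - 72*c + 60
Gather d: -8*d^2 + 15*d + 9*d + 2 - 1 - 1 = -8*d^2 + 24*d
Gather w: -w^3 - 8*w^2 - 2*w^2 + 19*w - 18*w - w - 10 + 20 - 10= -w^3 - 10*w^2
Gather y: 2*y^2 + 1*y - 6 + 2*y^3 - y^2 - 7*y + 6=2*y^3 + y^2 - 6*y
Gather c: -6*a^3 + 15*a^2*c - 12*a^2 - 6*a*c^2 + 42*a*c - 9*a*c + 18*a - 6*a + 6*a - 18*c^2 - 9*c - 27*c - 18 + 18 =-6*a^3 - 12*a^2 + 18*a + c^2*(-6*a - 18) + c*(15*a^2 + 33*a - 36)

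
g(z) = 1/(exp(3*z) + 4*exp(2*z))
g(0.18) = 0.13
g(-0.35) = 0.43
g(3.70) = 0.00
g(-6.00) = 40663.50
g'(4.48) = -0.00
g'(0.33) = -0.22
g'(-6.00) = -81352.18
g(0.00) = 0.20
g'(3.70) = -0.00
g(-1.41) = 3.95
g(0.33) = 0.10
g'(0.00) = -0.44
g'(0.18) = -0.30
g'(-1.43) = -8.47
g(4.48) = 0.00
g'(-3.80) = -996.30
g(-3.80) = 496.77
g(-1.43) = 4.12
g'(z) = (-3*exp(3*z) - 8*exp(2*z))/(exp(3*z) + 4*exp(2*z))^2 = (-3*exp(z) - 8)*exp(-2*z)/(exp(z) + 4)^2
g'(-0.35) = -0.92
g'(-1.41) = -8.13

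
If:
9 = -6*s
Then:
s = -3/2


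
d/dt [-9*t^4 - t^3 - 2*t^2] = t*(-36*t^2 - 3*t - 4)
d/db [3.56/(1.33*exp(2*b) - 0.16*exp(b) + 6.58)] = (0.5696 - 9.4696*exp(b))*exp(b)/(1.33*exp(2*b) - 0.16*exp(b) + 6.58)^2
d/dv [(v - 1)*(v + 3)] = 2*v + 2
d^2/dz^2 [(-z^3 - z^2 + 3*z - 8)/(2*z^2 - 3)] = 6*(2*z^3 - 38*z^2 + 9*z - 19)/(8*z^6 - 36*z^4 + 54*z^2 - 27)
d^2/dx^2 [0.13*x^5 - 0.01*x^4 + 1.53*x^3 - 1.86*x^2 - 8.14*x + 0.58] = 2.6*x^3 - 0.12*x^2 + 9.18*x - 3.72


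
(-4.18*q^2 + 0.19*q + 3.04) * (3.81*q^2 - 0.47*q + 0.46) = -15.9258*q^4 + 2.6885*q^3 + 9.5703*q^2 - 1.3414*q + 1.3984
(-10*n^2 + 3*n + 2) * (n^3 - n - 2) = -10*n^5 + 3*n^4 + 12*n^3 + 17*n^2 - 8*n - 4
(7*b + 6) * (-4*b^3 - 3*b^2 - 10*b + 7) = -28*b^4 - 45*b^3 - 88*b^2 - 11*b + 42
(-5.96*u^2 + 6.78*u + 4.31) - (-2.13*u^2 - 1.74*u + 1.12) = -3.83*u^2 + 8.52*u + 3.19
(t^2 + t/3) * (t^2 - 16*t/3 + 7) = t^4 - 5*t^3 + 47*t^2/9 + 7*t/3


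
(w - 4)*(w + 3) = w^2 - w - 12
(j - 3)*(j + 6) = j^2 + 3*j - 18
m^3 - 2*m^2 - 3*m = m*(m - 3)*(m + 1)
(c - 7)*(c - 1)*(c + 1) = c^3 - 7*c^2 - c + 7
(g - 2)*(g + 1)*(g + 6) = g^3 + 5*g^2 - 8*g - 12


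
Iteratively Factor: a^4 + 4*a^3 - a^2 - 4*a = (a - 1)*(a^3 + 5*a^2 + 4*a) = a*(a - 1)*(a^2 + 5*a + 4) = a*(a - 1)*(a + 4)*(a + 1)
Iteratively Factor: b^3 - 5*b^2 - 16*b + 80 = (b - 5)*(b^2 - 16) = (b - 5)*(b - 4)*(b + 4)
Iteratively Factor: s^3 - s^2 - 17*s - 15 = (s + 1)*(s^2 - 2*s - 15) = (s - 5)*(s + 1)*(s + 3)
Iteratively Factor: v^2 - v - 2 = (v - 2)*(v + 1)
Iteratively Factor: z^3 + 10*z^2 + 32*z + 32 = (z + 2)*(z^2 + 8*z + 16) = (z + 2)*(z + 4)*(z + 4)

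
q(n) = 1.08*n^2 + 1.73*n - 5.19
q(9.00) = 97.86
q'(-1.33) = -1.14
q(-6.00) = 23.31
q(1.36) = -0.84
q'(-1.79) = -2.14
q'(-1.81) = -2.18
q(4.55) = 25.04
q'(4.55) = 11.56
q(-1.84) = -4.72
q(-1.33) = -5.58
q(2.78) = 7.97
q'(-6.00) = -11.23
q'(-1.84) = -2.24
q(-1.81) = -4.78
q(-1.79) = -4.83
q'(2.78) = 7.73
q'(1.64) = 5.27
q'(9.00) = 21.17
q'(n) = 2.16*n + 1.73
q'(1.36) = 4.67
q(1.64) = 0.55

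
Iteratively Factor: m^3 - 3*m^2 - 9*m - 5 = (m - 5)*(m^2 + 2*m + 1) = (m - 5)*(m + 1)*(m + 1)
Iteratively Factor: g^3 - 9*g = (g - 3)*(g^2 + 3*g) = (g - 3)*(g + 3)*(g)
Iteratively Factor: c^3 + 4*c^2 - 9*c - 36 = (c + 3)*(c^2 + c - 12) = (c - 3)*(c + 3)*(c + 4)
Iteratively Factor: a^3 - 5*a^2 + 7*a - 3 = (a - 1)*(a^2 - 4*a + 3) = (a - 1)^2*(a - 3)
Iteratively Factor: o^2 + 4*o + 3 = (o + 1)*(o + 3)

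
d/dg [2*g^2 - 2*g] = 4*g - 2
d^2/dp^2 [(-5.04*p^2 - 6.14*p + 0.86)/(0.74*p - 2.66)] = (1.77635683940025e-15*p^2 + 7.105427357601e-15*p - 94.552128)/(0.405224*p^3 - 4.369848*p^2 + 15.707832*p - 18.821096)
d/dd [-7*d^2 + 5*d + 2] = 5 - 14*d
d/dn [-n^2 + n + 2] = 1 - 2*n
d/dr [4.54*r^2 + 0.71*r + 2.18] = 9.08*r + 0.71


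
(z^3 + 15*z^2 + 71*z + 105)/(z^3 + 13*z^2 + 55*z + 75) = (z + 7)/(z + 5)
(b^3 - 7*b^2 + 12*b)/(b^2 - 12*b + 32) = b*(b - 3)/(b - 8)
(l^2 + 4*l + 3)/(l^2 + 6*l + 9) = (l + 1)/(l + 3)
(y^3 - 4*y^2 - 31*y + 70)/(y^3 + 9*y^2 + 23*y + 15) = (y^2 - 9*y + 14)/(y^2 + 4*y + 3)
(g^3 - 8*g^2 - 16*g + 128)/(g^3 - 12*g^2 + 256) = (g - 4)/(g - 8)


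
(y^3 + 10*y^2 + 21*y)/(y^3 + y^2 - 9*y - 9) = y*(y + 7)/(y^2 - 2*y - 3)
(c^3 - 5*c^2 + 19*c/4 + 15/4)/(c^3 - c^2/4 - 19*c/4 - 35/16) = 4*(c - 3)/(4*c + 7)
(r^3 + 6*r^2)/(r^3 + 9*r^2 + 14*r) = r*(r + 6)/(r^2 + 9*r + 14)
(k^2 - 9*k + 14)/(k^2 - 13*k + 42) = (k - 2)/(k - 6)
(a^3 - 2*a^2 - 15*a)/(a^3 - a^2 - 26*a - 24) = a*(-a^2 + 2*a + 15)/(-a^3 + a^2 + 26*a + 24)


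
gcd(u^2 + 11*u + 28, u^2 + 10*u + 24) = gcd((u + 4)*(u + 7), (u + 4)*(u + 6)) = u + 4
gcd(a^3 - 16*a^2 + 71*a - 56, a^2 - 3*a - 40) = a - 8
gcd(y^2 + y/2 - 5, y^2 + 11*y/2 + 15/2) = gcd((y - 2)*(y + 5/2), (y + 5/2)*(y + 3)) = y + 5/2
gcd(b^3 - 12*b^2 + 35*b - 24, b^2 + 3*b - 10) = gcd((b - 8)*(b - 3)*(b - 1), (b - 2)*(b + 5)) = 1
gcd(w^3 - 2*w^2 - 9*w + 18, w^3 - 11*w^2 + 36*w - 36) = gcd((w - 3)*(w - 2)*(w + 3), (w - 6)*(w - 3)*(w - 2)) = w^2 - 5*w + 6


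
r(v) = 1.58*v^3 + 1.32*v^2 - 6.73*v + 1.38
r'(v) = 4.74*v^2 + 2.64*v - 6.73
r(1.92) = 4.51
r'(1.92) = 15.81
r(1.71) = 1.63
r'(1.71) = 11.64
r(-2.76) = -3.21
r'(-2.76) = 22.09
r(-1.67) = 8.94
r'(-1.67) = 2.08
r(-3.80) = -40.68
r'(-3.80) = 51.68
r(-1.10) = 8.28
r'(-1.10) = -3.90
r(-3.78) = -39.66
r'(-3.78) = 51.02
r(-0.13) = 2.27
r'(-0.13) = -6.99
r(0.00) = 1.38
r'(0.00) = -6.73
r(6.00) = 349.80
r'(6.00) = 179.75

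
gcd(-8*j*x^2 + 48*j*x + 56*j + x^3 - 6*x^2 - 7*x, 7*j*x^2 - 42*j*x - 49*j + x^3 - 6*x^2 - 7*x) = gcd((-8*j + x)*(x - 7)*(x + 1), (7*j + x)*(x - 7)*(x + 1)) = x^2 - 6*x - 7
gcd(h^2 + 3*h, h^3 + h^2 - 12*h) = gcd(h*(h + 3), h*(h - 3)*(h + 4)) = h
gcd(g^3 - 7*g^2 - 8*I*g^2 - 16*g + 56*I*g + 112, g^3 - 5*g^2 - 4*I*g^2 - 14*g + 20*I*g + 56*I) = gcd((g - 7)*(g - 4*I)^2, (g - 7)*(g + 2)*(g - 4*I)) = g^2 + g*(-7 - 4*I) + 28*I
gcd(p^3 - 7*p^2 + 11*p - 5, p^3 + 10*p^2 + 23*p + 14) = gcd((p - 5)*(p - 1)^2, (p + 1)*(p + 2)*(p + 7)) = 1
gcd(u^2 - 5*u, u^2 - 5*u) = u^2 - 5*u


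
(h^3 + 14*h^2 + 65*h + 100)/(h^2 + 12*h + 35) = (h^2 + 9*h + 20)/(h + 7)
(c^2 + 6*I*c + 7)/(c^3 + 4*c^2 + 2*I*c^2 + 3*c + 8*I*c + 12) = (c + 7*I)/(c^2 + c*(4 + 3*I) + 12*I)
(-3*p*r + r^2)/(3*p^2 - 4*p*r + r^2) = -r/(p - r)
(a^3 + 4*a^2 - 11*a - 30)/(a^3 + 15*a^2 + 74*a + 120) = (a^2 - a - 6)/(a^2 + 10*a + 24)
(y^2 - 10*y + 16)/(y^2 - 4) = (y - 8)/(y + 2)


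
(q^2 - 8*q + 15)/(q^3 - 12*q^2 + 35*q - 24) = (q - 5)/(q^2 - 9*q + 8)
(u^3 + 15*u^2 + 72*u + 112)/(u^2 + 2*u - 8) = (u^2 + 11*u + 28)/(u - 2)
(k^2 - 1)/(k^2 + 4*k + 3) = (k - 1)/(k + 3)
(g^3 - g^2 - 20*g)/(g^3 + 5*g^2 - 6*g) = (g^2 - g - 20)/(g^2 + 5*g - 6)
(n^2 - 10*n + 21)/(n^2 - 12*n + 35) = (n - 3)/(n - 5)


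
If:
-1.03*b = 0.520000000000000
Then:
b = -0.50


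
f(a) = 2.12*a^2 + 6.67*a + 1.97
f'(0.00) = 6.67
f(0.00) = 1.97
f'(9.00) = 44.83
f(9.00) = 233.72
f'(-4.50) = -12.41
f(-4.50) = 14.88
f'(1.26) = 12.01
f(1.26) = 13.74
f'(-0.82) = 3.19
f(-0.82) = -2.07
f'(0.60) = 9.21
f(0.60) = 6.74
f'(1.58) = 13.37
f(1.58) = 17.80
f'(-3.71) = -9.06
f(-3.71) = 6.40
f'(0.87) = 10.36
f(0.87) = 9.38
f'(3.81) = 22.82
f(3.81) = 58.16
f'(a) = 4.24*a + 6.67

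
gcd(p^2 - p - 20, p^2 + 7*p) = 1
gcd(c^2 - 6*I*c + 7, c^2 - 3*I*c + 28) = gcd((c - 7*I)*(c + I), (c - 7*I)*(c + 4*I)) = c - 7*I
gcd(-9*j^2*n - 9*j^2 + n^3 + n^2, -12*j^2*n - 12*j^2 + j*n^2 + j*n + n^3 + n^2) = 3*j*n + 3*j - n^2 - n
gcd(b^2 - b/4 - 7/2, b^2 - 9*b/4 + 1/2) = b - 2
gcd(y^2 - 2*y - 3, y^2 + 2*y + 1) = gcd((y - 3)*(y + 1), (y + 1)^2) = y + 1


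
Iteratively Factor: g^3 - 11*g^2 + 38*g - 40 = (g - 4)*(g^2 - 7*g + 10) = (g - 5)*(g - 4)*(g - 2)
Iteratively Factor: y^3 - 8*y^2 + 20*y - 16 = (y - 2)*(y^2 - 6*y + 8) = (y - 2)^2*(y - 4)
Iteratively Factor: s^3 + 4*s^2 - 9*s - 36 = (s + 4)*(s^2 - 9) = (s - 3)*(s + 4)*(s + 3)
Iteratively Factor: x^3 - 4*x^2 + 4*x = (x - 2)*(x^2 - 2*x) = x*(x - 2)*(x - 2)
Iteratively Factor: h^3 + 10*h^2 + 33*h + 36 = (h + 4)*(h^2 + 6*h + 9) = (h + 3)*(h + 4)*(h + 3)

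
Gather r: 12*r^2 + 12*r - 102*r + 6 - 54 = 12*r^2 - 90*r - 48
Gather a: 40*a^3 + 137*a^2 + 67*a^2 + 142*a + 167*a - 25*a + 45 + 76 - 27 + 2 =40*a^3 + 204*a^2 + 284*a + 96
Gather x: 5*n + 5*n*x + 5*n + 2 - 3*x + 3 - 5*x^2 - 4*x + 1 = 10*n - 5*x^2 + x*(5*n - 7) + 6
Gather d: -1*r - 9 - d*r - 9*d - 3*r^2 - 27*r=d*(-r - 9) - 3*r^2 - 28*r - 9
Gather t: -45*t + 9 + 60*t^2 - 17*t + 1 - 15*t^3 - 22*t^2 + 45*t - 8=-15*t^3 + 38*t^2 - 17*t + 2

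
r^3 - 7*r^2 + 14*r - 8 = (r - 4)*(r - 2)*(r - 1)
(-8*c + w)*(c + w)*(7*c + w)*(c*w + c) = -56*c^4*w - 56*c^4 - 57*c^3*w^2 - 57*c^3*w + c*w^4 + c*w^3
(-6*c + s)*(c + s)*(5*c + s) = -30*c^3 - 31*c^2*s + s^3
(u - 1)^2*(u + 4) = u^3 + 2*u^2 - 7*u + 4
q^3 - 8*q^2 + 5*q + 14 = (q - 7)*(q - 2)*(q + 1)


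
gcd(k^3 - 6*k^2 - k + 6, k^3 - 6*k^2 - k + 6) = k^3 - 6*k^2 - k + 6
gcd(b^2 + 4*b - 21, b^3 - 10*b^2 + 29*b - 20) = 1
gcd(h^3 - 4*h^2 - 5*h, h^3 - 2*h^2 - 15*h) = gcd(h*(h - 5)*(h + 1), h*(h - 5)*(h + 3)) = h^2 - 5*h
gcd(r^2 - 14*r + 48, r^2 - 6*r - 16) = r - 8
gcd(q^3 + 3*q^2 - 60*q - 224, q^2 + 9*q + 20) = q + 4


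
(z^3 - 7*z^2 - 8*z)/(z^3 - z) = (z - 8)/(z - 1)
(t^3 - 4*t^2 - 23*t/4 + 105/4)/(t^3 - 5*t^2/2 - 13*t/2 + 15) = (t - 7/2)/(t - 2)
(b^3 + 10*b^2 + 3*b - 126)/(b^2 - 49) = (b^2 + 3*b - 18)/(b - 7)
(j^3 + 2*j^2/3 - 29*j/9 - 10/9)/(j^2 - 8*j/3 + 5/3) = (3*j^2 + 7*j + 2)/(3*(j - 1))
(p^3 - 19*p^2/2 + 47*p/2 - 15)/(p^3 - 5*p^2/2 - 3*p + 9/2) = (2*p^2 - 17*p + 30)/(2*p^2 - 3*p - 9)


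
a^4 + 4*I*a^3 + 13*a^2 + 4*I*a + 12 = (a - 2*I)*(a - I)*(a + I)*(a + 6*I)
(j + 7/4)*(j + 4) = j^2 + 23*j/4 + 7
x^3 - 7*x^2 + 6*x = x*(x - 6)*(x - 1)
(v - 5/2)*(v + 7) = v^2 + 9*v/2 - 35/2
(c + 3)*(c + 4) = c^2 + 7*c + 12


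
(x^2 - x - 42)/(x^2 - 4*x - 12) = (-x^2 + x + 42)/(-x^2 + 4*x + 12)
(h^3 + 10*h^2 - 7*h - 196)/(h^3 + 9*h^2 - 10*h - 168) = (h + 7)/(h + 6)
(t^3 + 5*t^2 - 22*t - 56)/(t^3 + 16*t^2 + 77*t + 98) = (t - 4)/(t + 7)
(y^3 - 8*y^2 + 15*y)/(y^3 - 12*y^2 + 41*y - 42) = y*(y - 5)/(y^2 - 9*y + 14)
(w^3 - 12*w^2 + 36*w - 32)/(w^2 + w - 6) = (w^2 - 10*w + 16)/(w + 3)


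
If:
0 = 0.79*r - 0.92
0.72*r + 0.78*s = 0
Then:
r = 1.16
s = -1.07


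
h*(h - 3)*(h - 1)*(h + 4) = h^4 - 13*h^2 + 12*h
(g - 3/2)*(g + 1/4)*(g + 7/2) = g^3 + 9*g^2/4 - 19*g/4 - 21/16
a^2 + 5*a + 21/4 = (a + 3/2)*(a + 7/2)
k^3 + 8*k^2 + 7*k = k*(k + 1)*(k + 7)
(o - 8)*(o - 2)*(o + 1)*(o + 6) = o^4 - 3*o^3 - 48*o^2 + 52*o + 96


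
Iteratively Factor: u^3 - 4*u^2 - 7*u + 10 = (u + 2)*(u^2 - 6*u + 5) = (u - 1)*(u + 2)*(u - 5)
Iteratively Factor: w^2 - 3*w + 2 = (w - 2)*(w - 1)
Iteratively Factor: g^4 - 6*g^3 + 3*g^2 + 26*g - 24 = (g - 3)*(g^3 - 3*g^2 - 6*g + 8) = (g - 4)*(g - 3)*(g^2 + g - 2) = (g - 4)*(g - 3)*(g + 2)*(g - 1)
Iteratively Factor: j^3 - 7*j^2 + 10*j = (j - 2)*(j^2 - 5*j) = j*(j - 2)*(j - 5)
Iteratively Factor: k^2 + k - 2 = (k + 2)*(k - 1)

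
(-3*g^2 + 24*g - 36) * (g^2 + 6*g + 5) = -3*g^4 + 6*g^3 + 93*g^2 - 96*g - 180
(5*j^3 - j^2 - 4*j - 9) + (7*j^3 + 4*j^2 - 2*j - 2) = 12*j^3 + 3*j^2 - 6*j - 11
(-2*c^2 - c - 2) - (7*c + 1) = -2*c^2 - 8*c - 3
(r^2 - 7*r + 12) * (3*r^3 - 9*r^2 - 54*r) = 3*r^5 - 30*r^4 + 45*r^3 + 270*r^2 - 648*r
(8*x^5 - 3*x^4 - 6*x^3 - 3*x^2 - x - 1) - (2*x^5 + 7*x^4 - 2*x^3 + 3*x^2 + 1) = 6*x^5 - 10*x^4 - 4*x^3 - 6*x^2 - x - 2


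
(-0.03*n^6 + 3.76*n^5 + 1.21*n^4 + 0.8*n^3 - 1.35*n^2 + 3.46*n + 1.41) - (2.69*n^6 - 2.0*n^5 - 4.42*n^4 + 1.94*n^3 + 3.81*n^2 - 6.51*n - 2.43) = -2.72*n^6 + 5.76*n^5 + 5.63*n^4 - 1.14*n^3 - 5.16*n^2 + 9.97*n + 3.84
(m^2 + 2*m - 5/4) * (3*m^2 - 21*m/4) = 3*m^4 + 3*m^3/4 - 57*m^2/4 + 105*m/16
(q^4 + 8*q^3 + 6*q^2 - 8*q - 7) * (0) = 0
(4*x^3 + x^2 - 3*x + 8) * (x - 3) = 4*x^4 - 11*x^3 - 6*x^2 + 17*x - 24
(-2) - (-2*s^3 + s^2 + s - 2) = 2*s^3 - s^2 - s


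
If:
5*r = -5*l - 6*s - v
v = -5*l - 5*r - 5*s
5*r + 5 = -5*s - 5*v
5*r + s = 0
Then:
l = 1/5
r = 0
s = 0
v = -1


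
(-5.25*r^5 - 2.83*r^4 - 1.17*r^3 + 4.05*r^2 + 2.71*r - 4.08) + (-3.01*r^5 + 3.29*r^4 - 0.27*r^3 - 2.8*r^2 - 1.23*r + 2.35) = -8.26*r^5 + 0.46*r^4 - 1.44*r^3 + 1.25*r^2 + 1.48*r - 1.73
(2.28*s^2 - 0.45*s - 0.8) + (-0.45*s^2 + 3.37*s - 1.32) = 1.83*s^2 + 2.92*s - 2.12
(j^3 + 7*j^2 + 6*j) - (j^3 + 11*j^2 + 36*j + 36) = -4*j^2 - 30*j - 36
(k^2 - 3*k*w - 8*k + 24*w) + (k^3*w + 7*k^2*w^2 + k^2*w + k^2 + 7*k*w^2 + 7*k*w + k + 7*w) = k^3*w + 7*k^2*w^2 + k^2*w + 2*k^2 + 7*k*w^2 + 4*k*w - 7*k + 31*w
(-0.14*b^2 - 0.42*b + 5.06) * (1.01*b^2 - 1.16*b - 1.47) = -0.1414*b^4 - 0.2618*b^3 + 5.8036*b^2 - 5.2522*b - 7.4382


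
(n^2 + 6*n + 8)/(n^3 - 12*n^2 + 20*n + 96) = (n + 4)/(n^2 - 14*n + 48)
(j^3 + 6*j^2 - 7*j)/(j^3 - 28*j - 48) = j*(-j^2 - 6*j + 7)/(-j^3 + 28*j + 48)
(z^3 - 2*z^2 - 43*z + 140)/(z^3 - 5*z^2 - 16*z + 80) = (z + 7)/(z + 4)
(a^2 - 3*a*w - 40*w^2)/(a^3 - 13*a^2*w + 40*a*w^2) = (-a - 5*w)/(a*(-a + 5*w))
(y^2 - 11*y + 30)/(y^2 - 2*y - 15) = (y - 6)/(y + 3)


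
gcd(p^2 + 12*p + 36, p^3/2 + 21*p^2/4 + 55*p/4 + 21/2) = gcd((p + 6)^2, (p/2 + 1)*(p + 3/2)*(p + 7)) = 1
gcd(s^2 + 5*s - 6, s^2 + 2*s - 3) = s - 1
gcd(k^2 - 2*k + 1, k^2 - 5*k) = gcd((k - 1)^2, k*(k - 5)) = 1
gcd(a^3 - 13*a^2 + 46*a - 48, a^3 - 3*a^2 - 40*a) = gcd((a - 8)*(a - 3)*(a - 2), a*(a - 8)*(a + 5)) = a - 8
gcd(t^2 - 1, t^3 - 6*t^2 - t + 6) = t^2 - 1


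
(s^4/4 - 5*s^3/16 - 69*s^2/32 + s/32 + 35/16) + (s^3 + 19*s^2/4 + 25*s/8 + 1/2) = s^4/4 + 11*s^3/16 + 83*s^2/32 + 101*s/32 + 43/16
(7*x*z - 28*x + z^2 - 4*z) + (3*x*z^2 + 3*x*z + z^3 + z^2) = 3*x*z^2 + 10*x*z - 28*x + z^3 + 2*z^2 - 4*z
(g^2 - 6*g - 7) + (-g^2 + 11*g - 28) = 5*g - 35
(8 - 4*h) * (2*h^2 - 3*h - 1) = -8*h^3 + 28*h^2 - 20*h - 8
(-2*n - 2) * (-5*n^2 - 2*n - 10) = 10*n^3 + 14*n^2 + 24*n + 20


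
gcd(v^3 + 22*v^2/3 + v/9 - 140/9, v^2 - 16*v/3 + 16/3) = v - 4/3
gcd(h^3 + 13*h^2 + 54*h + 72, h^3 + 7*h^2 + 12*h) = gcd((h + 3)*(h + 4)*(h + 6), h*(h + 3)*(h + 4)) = h^2 + 7*h + 12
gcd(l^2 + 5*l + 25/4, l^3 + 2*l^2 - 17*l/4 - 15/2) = l + 5/2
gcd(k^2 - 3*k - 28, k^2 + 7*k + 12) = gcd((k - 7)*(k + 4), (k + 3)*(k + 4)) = k + 4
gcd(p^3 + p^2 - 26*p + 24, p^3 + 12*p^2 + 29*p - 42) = p^2 + 5*p - 6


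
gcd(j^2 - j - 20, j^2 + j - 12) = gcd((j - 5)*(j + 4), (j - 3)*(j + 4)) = j + 4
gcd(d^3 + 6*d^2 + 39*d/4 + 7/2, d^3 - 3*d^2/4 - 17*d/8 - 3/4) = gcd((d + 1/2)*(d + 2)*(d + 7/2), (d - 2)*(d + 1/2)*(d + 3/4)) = d + 1/2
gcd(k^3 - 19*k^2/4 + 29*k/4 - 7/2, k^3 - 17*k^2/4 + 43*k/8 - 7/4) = k^2 - 15*k/4 + 7/2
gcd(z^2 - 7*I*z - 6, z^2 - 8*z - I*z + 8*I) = z - I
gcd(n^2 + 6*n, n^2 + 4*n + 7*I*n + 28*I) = 1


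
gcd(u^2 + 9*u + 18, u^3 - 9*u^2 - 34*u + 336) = u + 6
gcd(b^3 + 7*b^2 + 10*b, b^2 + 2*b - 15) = b + 5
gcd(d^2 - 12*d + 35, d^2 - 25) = d - 5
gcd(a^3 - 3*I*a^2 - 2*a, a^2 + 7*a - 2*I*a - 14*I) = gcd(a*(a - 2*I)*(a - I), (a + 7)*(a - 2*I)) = a - 2*I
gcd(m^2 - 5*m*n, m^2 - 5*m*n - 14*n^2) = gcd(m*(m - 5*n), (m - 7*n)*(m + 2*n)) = 1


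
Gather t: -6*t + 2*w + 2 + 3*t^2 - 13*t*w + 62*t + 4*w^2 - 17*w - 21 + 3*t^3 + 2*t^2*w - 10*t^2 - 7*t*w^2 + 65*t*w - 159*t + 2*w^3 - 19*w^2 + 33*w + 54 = 3*t^3 + t^2*(2*w - 7) + t*(-7*w^2 + 52*w - 103) + 2*w^3 - 15*w^2 + 18*w + 35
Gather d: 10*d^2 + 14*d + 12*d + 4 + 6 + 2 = 10*d^2 + 26*d + 12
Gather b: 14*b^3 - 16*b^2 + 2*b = 14*b^3 - 16*b^2 + 2*b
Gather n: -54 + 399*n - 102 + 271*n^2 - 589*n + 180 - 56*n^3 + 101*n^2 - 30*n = -56*n^3 + 372*n^2 - 220*n + 24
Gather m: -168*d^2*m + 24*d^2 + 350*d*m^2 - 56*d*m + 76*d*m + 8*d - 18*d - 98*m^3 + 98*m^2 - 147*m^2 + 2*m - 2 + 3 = 24*d^2 - 10*d - 98*m^3 + m^2*(350*d - 49) + m*(-168*d^2 + 20*d + 2) + 1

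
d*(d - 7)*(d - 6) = d^3 - 13*d^2 + 42*d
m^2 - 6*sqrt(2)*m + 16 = (m - 4*sqrt(2))*(m - 2*sqrt(2))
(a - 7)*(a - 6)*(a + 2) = a^3 - 11*a^2 + 16*a + 84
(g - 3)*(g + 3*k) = g^2 + 3*g*k - 3*g - 9*k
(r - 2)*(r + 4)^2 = r^3 + 6*r^2 - 32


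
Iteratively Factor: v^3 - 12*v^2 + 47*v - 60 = (v - 5)*(v^2 - 7*v + 12) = (v - 5)*(v - 4)*(v - 3)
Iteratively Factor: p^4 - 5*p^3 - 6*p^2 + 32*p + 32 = (p + 1)*(p^3 - 6*p^2 + 32) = (p - 4)*(p + 1)*(p^2 - 2*p - 8) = (p - 4)^2*(p + 1)*(p + 2)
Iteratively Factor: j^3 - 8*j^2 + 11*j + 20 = (j + 1)*(j^2 - 9*j + 20) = (j - 4)*(j + 1)*(j - 5)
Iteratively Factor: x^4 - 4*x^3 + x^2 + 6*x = (x)*(x^3 - 4*x^2 + x + 6) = x*(x + 1)*(x^2 - 5*x + 6) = x*(x - 2)*(x + 1)*(x - 3)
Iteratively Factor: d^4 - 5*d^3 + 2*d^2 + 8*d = (d)*(d^3 - 5*d^2 + 2*d + 8) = d*(d + 1)*(d^2 - 6*d + 8) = d*(d - 2)*(d + 1)*(d - 4)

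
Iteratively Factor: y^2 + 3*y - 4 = (y + 4)*(y - 1)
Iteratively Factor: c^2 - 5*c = (c - 5)*(c)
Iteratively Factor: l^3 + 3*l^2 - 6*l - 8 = (l + 1)*(l^2 + 2*l - 8) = (l - 2)*(l + 1)*(l + 4)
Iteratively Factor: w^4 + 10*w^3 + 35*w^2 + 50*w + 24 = (w + 1)*(w^3 + 9*w^2 + 26*w + 24) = (w + 1)*(w + 2)*(w^2 + 7*w + 12) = (w + 1)*(w + 2)*(w + 4)*(w + 3)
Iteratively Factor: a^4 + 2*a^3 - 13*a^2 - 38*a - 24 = (a + 1)*(a^3 + a^2 - 14*a - 24) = (a + 1)*(a + 2)*(a^2 - a - 12) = (a + 1)*(a + 2)*(a + 3)*(a - 4)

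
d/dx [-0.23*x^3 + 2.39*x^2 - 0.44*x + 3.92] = -0.69*x^2 + 4.78*x - 0.44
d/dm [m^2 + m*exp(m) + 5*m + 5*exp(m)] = m*exp(m) + 2*m + 6*exp(m) + 5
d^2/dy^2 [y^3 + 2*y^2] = 6*y + 4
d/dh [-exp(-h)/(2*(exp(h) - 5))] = (exp(h) - 5/2)*exp(-h)/(exp(h) - 5)^2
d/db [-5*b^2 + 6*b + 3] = 6 - 10*b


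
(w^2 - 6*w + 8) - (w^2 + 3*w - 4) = 12 - 9*w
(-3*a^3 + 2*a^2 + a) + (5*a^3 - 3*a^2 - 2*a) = 2*a^3 - a^2 - a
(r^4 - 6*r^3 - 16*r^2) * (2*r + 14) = 2*r^5 + 2*r^4 - 116*r^3 - 224*r^2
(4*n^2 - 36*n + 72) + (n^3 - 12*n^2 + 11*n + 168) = n^3 - 8*n^2 - 25*n + 240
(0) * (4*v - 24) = 0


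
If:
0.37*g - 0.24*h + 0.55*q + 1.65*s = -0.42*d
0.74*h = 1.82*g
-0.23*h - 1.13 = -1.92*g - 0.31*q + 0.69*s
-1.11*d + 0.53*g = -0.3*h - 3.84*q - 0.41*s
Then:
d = 0.596811169998832 - 2.23641220674141*s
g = 0.73763777828444*s + 0.859859013206779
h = 1.81419021145632*s + 2.11478838383289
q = -0.996776727971514*s - 0.111380571211135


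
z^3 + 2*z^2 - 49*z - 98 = (z - 7)*(z + 2)*(z + 7)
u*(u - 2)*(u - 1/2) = u^3 - 5*u^2/2 + u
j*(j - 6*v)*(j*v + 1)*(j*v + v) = j^4*v^2 - 6*j^3*v^3 + j^3*v^2 + j^3*v - 6*j^2*v^3 - 6*j^2*v^2 + j^2*v - 6*j*v^2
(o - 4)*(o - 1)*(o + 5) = o^3 - 21*o + 20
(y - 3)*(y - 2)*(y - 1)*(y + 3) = y^4 - 3*y^3 - 7*y^2 + 27*y - 18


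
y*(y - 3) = y^2 - 3*y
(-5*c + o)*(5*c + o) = -25*c^2 + o^2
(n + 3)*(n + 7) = n^2 + 10*n + 21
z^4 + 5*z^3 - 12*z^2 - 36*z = z*(z - 3)*(z + 2)*(z + 6)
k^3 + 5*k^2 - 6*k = k*(k - 1)*(k + 6)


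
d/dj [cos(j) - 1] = -sin(j)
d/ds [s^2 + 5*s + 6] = 2*s + 5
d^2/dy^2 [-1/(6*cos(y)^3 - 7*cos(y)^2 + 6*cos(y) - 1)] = 2*((-21*cos(y) + 28*cos(2*y) - 27*cos(3*y))*(6*cos(y)^3 - 7*cos(y)^2 + 6*cos(y) - 1)/4 - 4*(9*cos(y)^2 - 7*cos(y) + 3)^2*sin(y)^2)/(6*cos(y)^3 - 7*cos(y)^2 + 6*cos(y) - 1)^3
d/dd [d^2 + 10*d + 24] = 2*d + 10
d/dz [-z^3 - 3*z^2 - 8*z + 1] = -3*z^2 - 6*z - 8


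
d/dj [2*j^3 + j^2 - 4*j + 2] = 6*j^2 + 2*j - 4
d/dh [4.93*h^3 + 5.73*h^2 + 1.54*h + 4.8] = 14.79*h^2 + 11.46*h + 1.54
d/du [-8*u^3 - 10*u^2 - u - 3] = -24*u^2 - 20*u - 1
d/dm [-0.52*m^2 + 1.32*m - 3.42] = 1.32 - 1.04*m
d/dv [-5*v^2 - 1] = -10*v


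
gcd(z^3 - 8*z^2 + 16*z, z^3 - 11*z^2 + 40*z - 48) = z^2 - 8*z + 16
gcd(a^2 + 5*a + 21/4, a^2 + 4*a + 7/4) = a + 7/2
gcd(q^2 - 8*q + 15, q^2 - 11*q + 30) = q - 5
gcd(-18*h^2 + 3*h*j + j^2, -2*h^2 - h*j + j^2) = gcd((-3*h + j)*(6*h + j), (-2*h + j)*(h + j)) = 1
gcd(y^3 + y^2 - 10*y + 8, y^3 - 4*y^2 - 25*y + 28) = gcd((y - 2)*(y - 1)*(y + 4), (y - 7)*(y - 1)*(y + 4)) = y^2 + 3*y - 4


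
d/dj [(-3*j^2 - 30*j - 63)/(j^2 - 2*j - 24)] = 18*(2*j^2 + 15*j + 33)/(j^4 - 4*j^3 - 44*j^2 + 96*j + 576)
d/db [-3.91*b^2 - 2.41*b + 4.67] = -7.82*b - 2.41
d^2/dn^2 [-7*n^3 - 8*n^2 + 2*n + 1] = -42*n - 16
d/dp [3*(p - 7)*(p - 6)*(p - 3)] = 9*p^2 - 96*p + 243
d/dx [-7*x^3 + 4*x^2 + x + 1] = -21*x^2 + 8*x + 1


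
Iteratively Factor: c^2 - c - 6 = (c - 3)*(c + 2)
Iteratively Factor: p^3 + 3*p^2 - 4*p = (p - 1)*(p^2 + 4*p) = (p - 1)*(p + 4)*(p)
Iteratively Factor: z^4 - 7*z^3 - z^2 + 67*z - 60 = (z + 3)*(z^3 - 10*z^2 + 29*z - 20) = (z - 4)*(z + 3)*(z^2 - 6*z + 5) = (z - 4)*(z - 1)*(z + 3)*(z - 5)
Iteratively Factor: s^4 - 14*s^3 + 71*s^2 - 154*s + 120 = (s - 2)*(s^3 - 12*s^2 + 47*s - 60) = (s - 5)*(s - 2)*(s^2 - 7*s + 12) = (s - 5)*(s - 3)*(s - 2)*(s - 4)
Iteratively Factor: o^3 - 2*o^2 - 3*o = (o + 1)*(o^2 - 3*o) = (o - 3)*(o + 1)*(o)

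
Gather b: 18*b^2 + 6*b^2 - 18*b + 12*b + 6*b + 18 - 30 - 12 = 24*b^2 - 24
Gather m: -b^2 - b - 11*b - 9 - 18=-b^2 - 12*b - 27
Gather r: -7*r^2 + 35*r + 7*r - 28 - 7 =-7*r^2 + 42*r - 35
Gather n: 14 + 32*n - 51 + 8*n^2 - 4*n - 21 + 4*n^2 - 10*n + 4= 12*n^2 + 18*n - 54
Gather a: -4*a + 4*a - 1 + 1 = 0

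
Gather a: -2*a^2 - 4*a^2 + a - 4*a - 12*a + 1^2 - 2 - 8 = -6*a^2 - 15*a - 9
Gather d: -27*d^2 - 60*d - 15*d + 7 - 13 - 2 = -27*d^2 - 75*d - 8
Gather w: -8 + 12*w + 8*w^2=8*w^2 + 12*w - 8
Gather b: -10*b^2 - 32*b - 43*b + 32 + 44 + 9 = -10*b^2 - 75*b + 85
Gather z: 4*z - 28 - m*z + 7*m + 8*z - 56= 7*m + z*(12 - m) - 84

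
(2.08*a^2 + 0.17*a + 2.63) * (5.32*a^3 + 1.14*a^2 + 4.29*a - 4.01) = 11.0656*a^5 + 3.2756*a^4 + 23.1086*a^3 - 4.6133*a^2 + 10.601*a - 10.5463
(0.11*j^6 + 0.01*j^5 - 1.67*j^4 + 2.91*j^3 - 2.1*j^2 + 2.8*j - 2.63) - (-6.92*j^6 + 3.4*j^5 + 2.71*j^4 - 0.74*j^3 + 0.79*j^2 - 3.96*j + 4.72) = 7.03*j^6 - 3.39*j^5 - 4.38*j^4 + 3.65*j^3 - 2.89*j^2 + 6.76*j - 7.35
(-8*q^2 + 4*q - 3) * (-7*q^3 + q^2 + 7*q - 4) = 56*q^5 - 36*q^4 - 31*q^3 + 57*q^2 - 37*q + 12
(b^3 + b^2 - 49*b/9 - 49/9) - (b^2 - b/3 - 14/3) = b^3 - 46*b/9 - 7/9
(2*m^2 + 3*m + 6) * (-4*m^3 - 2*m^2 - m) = -8*m^5 - 16*m^4 - 32*m^3 - 15*m^2 - 6*m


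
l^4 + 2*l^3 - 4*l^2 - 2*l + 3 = (l - 1)^2*(l + 1)*(l + 3)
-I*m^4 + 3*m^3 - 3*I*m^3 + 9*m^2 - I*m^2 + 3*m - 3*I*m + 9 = (m + 3)*(m - I)*(m + 3*I)*(-I*m + 1)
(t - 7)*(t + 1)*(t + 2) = t^3 - 4*t^2 - 19*t - 14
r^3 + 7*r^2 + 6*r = r*(r + 1)*(r + 6)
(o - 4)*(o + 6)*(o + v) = o^3 + o^2*v + 2*o^2 + 2*o*v - 24*o - 24*v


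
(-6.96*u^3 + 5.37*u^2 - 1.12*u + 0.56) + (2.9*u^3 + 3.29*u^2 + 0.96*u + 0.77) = -4.06*u^3 + 8.66*u^2 - 0.16*u + 1.33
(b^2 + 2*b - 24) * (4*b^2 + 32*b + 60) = 4*b^4 + 40*b^3 + 28*b^2 - 648*b - 1440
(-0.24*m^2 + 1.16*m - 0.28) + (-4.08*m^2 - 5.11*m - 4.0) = -4.32*m^2 - 3.95*m - 4.28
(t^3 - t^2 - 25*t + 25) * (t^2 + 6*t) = t^5 + 5*t^4 - 31*t^3 - 125*t^2 + 150*t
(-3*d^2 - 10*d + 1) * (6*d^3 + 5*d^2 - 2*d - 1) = -18*d^5 - 75*d^4 - 38*d^3 + 28*d^2 + 8*d - 1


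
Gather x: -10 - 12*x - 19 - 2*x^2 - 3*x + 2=-2*x^2 - 15*x - 27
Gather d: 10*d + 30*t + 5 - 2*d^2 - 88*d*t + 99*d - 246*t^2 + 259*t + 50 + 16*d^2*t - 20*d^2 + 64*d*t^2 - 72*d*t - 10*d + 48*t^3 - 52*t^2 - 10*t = d^2*(16*t - 22) + d*(64*t^2 - 160*t + 99) + 48*t^3 - 298*t^2 + 279*t + 55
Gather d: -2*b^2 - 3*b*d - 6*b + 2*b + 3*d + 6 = -2*b^2 - 4*b + d*(3 - 3*b) + 6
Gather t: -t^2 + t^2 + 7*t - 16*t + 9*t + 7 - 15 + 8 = 0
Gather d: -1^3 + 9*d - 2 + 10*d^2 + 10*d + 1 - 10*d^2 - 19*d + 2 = 0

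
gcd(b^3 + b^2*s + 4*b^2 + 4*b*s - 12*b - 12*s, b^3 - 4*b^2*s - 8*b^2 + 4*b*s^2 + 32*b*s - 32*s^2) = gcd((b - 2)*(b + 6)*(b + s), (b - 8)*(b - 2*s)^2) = 1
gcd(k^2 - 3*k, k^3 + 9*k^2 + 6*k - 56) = 1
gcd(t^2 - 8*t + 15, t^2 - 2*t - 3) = t - 3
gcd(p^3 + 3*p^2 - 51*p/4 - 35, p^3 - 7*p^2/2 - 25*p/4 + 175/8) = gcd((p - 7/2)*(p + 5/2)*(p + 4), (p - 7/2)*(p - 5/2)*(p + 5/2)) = p^2 - p - 35/4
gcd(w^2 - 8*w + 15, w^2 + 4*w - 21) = w - 3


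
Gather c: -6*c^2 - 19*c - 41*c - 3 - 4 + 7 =-6*c^2 - 60*c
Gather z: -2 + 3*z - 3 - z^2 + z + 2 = -z^2 + 4*z - 3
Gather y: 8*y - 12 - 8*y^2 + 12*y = -8*y^2 + 20*y - 12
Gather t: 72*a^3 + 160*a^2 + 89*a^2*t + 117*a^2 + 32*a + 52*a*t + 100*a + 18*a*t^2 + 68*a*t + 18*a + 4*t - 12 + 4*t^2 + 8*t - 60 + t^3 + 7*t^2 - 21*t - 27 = 72*a^3 + 277*a^2 + 150*a + t^3 + t^2*(18*a + 11) + t*(89*a^2 + 120*a - 9) - 99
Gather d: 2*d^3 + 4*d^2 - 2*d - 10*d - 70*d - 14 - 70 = 2*d^3 + 4*d^2 - 82*d - 84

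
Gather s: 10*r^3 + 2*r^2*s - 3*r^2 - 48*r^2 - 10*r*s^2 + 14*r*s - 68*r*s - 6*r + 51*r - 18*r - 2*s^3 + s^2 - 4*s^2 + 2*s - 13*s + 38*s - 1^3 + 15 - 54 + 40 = 10*r^3 - 51*r^2 + 27*r - 2*s^3 + s^2*(-10*r - 3) + s*(2*r^2 - 54*r + 27)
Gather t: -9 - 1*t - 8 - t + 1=-2*t - 16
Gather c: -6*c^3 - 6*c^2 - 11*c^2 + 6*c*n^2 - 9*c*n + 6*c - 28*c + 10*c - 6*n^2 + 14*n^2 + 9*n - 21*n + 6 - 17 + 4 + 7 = -6*c^3 - 17*c^2 + c*(6*n^2 - 9*n - 12) + 8*n^2 - 12*n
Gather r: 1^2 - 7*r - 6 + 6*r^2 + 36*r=6*r^2 + 29*r - 5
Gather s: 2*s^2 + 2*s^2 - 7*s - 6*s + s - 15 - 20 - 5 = 4*s^2 - 12*s - 40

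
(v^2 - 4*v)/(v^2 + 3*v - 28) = v/(v + 7)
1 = 1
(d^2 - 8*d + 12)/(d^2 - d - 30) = (d - 2)/(d + 5)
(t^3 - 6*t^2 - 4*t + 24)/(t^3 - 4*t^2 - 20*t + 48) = (t + 2)/(t + 4)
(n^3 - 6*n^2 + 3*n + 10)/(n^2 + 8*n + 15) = (n^3 - 6*n^2 + 3*n + 10)/(n^2 + 8*n + 15)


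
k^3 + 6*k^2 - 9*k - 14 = (k - 2)*(k + 1)*(k + 7)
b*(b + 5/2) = b^2 + 5*b/2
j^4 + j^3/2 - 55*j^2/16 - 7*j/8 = j*(j - 7/4)*(j + 1/4)*(j + 2)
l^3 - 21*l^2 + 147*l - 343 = (l - 7)^3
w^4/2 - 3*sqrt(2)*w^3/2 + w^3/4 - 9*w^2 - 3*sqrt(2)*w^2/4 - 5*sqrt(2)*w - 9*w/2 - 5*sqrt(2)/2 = (w/2 + sqrt(2)/2)*(w + 1/2)*(w - 5*sqrt(2))*(w + sqrt(2))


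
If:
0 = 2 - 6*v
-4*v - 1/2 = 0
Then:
No Solution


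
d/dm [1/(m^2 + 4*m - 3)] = 2*(-m - 2)/(m^2 + 4*m - 3)^2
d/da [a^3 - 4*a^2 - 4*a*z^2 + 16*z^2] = 3*a^2 - 8*a - 4*z^2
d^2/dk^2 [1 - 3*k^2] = -6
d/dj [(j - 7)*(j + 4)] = 2*j - 3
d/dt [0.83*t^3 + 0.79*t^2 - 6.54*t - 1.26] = 2.49*t^2 + 1.58*t - 6.54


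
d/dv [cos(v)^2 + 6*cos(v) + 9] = -2*(cos(v) + 3)*sin(v)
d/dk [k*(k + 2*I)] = 2*k + 2*I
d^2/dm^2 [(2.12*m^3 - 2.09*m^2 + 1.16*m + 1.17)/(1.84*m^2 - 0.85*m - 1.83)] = (18.6574*m^3 + 1.32818399999999*m^2 + 55.05444*m - 8.037264)/(6.229504*m^6 - 8.63328*m^5 - 14.598744*m^4 + 16.558595*m^3 + 14.519403*m^2 - 8.539695*m - 6.128487)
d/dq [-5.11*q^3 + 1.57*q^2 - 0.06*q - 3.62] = -15.33*q^2 + 3.14*q - 0.06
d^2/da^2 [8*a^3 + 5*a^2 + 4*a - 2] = 48*a + 10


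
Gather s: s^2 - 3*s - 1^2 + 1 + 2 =s^2 - 3*s + 2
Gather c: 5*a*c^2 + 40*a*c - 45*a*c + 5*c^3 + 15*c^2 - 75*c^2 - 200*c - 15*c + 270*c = 5*c^3 + c^2*(5*a - 60) + c*(55 - 5*a)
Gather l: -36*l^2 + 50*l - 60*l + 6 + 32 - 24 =-36*l^2 - 10*l + 14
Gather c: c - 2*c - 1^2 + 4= 3 - c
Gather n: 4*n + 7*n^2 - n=7*n^2 + 3*n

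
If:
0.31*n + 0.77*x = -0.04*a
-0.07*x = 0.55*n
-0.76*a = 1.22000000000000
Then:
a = -1.61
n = -0.01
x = 0.09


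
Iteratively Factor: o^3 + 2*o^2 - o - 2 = (o + 2)*(o^2 - 1) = (o + 1)*(o + 2)*(o - 1)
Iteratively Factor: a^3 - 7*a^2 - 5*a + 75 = (a - 5)*(a^2 - 2*a - 15) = (a - 5)*(a + 3)*(a - 5)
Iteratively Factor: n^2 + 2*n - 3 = (n + 3)*(n - 1)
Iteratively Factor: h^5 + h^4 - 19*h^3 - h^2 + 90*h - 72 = (h + 3)*(h^4 - 2*h^3 - 13*h^2 + 38*h - 24) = (h - 2)*(h + 3)*(h^3 - 13*h + 12) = (h - 2)*(h - 1)*(h + 3)*(h^2 + h - 12) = (h - 2)*(h - 1)*(h + 3)*(h + 4)*(h - 3)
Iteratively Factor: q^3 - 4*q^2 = (q)*(q^2 - 4*q) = q*(q - 4)*(q)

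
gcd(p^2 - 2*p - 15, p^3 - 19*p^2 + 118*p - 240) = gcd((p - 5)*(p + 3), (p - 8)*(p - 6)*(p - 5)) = p - 5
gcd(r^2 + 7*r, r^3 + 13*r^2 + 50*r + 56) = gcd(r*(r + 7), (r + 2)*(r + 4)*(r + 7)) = r + 7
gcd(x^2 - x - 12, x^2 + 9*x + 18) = x + 3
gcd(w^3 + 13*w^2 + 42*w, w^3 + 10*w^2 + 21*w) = w^2 + 7*w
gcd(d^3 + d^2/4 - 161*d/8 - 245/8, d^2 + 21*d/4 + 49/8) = d^2 + 21*d/4 + 49/8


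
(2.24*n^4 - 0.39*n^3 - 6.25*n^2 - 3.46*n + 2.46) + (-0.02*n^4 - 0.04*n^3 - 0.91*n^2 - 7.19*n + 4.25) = 2.22*n^4 - 0.43*n^3 - 7.16*n^2 - 10.65*n + 6.71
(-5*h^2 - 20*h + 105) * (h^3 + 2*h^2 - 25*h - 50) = -5*h^5 - 30*h^4 + 190*h^3 + 960*h^2 - 1625*h - 5250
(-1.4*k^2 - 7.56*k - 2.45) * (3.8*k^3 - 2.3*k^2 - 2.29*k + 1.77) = -5.32*k^5 - 25.508*k^4 + 11.284*k^3 + 20.4694*k^2 - 7.7707*k - 4.3365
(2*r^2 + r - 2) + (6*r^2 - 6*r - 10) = 8*r^2 - 5*r - 12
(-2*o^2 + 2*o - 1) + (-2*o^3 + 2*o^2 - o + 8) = -2*o^3 + o + 7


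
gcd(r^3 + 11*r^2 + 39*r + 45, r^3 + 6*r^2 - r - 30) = r^2 + 8*r + 15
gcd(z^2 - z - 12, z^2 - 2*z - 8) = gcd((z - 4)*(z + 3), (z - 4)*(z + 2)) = z - 4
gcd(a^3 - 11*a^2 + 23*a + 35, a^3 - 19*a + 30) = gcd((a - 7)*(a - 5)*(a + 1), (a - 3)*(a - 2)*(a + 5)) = 1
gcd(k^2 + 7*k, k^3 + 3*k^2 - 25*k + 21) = k + 7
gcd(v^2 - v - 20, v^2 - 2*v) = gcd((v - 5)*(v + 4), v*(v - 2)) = 1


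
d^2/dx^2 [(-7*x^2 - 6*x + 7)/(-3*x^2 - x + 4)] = 6*(11*x^3 + 21*x^2 + 51*x + 15)/(27*x^6 + 27*x^5 - 99*x^4 - 71*x^3 + 132*x^2 + 48*x - 64)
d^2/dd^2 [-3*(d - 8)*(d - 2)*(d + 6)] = 24 - 18*d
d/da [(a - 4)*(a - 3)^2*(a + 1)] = 4*a^3 - 27*a^2 + 46*a - 3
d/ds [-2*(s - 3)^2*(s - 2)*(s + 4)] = -8*s^3 + 24*s^2 + 44*s - 132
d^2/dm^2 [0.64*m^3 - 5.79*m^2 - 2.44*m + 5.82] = 3.84*m - 11.58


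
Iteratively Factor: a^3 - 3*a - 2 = (a + 1)*(a^2 - a - 2) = (a + 1)^2*(a - 2)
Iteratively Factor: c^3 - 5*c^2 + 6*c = (c - 2)*(c^2 - 3*c) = (c - 3)*(c - 2)*(c)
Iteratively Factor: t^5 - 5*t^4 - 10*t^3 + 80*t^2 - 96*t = (t - 3)*(t^4 - 2*t^3 - 16*t^2 + 32*t) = (t - 3)*(t + 4)*(t^3 - 6*t^2 + 8*t) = t*(t - 3)*(t + 4)*(t^2 - 6*t + 8) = t*(t - 4)*(t - 3)*(t + 4)*(t - 2)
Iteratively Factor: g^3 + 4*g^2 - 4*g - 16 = (g - 2)*(g^2 + 6*g + 8) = (g - 2)*(g + 2)*(g + 4)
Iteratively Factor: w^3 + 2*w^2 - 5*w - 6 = (w + 1)*(w^2 + w - 6) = (w - 2)*(w + 1)*(w + 3)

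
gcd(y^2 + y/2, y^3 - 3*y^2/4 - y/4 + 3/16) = y + 1/2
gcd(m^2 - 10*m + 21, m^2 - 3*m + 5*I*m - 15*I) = m - 3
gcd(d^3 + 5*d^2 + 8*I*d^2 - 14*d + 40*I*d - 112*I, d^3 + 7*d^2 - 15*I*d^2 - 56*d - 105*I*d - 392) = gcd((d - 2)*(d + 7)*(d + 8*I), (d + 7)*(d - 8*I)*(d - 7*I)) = d + 7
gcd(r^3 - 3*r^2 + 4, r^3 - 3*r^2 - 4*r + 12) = r - 2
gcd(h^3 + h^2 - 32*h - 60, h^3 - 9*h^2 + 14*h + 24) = h - 6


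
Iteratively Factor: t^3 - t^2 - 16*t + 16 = (t - 4)*(t^2 + 3*t - 4) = (t - 4)*(t - 1)*(t + 4)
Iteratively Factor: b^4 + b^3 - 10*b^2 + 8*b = (b + 4)*(b^3 - 3*b^2 + 2*b) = (b - 2)*(b + 4)*(b^2 - b) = (b - 2)*(b - 1)*(b + 4)*(b)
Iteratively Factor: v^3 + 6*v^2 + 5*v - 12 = (v - 1)*(v^2 + 7*v + 12) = (v - 1)*(v + 4)*(v + 3)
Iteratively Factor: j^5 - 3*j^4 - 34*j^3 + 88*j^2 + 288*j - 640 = (j - 5)*(j^4 + 2*j^3 - 24*j^2 - 32*j + 128) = (j - 5)*(j + 4)*(j^3 - 2*j^2 - 16*j + 32) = (j - 5)*(j - 2)*(j + 4)*(j^2 - 16) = (j - 5)*(j - 2)*(j + 4)^2*(j - 4)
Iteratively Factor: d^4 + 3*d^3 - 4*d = (d + 2)*(d^3 + d^2 - 2*d) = (d - 1)*(d + 2)*(d^2 + 2*d) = (d - 1)*(d + 2)^2*(d)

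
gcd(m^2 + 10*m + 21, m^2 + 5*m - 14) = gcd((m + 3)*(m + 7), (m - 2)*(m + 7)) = m + 7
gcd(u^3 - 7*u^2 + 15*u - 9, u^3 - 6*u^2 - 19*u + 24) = u - 1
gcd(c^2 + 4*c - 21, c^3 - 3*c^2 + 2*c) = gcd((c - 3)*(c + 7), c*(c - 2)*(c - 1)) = 1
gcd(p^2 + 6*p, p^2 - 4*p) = p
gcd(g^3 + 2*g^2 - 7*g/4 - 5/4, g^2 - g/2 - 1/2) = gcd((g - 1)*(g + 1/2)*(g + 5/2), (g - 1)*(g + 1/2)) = g^2 - g/2 - 1/2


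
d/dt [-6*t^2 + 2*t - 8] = 2 - 12*t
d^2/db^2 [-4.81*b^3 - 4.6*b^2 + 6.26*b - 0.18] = -28.86*b - 9.2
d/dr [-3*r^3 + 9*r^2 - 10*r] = -9*r^2 + 18*r - 10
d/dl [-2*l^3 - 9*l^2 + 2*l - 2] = -6*l^2 - 18*l + 2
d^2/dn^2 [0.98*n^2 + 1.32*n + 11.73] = 1.96000000000000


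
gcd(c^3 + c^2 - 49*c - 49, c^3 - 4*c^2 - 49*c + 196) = c^2 - 49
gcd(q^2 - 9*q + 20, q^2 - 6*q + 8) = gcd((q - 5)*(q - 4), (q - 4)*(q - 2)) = q - 4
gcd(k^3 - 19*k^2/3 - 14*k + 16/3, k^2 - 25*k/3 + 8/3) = k^2 - 25*k/3 + 8/3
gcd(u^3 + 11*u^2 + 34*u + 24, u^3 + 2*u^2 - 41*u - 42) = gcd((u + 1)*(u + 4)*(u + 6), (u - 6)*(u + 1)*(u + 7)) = u + 1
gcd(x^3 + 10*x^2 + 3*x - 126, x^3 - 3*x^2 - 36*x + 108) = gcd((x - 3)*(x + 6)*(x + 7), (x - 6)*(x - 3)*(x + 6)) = x^2 + 3*x - 18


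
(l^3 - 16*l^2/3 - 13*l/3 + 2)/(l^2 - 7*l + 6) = (3*l^2 + 2*l - 1)/(3*(l - 1))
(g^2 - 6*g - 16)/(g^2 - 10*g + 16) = (g + 2)/(g - 2)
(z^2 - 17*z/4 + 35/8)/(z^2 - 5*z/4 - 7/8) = (2*z - 5)/(2*z + 1)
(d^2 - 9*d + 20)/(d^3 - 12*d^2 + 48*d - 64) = (d - 5)/(d^2 - 8*d + 16)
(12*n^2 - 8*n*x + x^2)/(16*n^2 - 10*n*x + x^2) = (-6*n + x)/(-8*n + x)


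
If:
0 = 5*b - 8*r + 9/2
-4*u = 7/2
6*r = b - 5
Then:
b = -67/22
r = -59/44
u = -7/8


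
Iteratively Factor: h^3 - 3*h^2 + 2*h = (h - 1)*(h^2 - 2*h) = (h - 2)*(h - 1)*(h)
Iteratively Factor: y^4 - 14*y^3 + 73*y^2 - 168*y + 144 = (y - 3)*(y^3 - 11*y^2 + 40*y - 48) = (y - 4)*(y - 3)*(y^2 - 7*y + 12) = (y - 4)*(y - 3)^2*(y - 4)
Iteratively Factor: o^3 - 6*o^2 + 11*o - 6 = (o - 2)*(o^2 - 4*o + 3) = (o - 3)*(o - 2)*(o - 1)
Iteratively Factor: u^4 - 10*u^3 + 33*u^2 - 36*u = (u - 3)*(u^3 - 7*u^2 + 12*u) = (u - 3)^2*(u^2 - 4*u) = u*(u - 3)^2*(u - 4)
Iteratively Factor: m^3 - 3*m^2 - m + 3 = (m - 3)*(m^2 - 1) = (m - 3)*(m - 1)*(m + 1)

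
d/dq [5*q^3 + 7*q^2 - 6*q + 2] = 15*q^2 + 14*q - 6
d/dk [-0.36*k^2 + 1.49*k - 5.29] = 1.49 - 0.72*k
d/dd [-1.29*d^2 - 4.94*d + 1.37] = -2.58*d - 4.94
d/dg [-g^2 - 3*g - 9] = -2*g - 3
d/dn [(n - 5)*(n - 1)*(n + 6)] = 3*n^2 - 31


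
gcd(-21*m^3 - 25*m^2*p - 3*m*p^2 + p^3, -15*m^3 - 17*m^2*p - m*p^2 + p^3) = 3*m^2 + 4*m*p + p^2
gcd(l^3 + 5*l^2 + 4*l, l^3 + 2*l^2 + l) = l^2 + l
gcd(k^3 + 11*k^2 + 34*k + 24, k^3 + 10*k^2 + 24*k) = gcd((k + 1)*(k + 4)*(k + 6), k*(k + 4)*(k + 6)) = k^2 + 10*k + 24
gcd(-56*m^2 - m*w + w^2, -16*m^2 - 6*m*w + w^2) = -8*m + w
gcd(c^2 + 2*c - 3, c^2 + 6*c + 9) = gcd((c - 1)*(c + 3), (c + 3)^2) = c + 3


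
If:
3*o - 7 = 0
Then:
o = 7/3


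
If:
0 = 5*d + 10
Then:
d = -2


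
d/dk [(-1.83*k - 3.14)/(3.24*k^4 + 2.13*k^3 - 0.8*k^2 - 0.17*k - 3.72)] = (17.7876*k^4 + 48.4902*k^3 + 18.6006*k^2 - 5.024*k + 6.2738)/(10.4976*k^8 + 13.8024*k^7 - 0.647100000000002*k^6 - 4.5096*k^5 - 24.1898*k^4 - 15.5752*k^3 + 5.9809*k^2 + 1.2648*k + 13.8384)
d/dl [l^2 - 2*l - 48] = 2*l - 2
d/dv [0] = 0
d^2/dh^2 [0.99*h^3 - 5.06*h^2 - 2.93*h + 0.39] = 5.94*h - 10.12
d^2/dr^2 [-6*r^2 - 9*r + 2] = -12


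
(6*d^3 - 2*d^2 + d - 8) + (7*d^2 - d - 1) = 6*d^3 + 5*d^2 - 9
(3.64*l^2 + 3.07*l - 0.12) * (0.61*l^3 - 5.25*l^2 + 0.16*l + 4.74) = 2.2204*l^5 - 17.2373*l^4 - 15.6083*l^3 + 18.3748*l^2 + 14.5326*l - 0.5688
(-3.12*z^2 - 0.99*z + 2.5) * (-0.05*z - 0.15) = 0.156*z^3 + 0.5175*z^2 + 0.0235*z - 0.375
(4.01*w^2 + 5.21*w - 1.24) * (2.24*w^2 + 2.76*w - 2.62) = 8.9824*w^4 + 22.738*w^3 + 1.0958*w^2 - 17.0726*w + 3.2488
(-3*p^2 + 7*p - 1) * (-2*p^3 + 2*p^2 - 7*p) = 6*p^5 - 20*p^4 + 37*p^3 - 51*p^2 + 7*p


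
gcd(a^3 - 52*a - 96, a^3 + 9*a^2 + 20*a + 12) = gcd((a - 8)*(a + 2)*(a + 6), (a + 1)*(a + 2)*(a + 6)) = a^2 + 8*a + 12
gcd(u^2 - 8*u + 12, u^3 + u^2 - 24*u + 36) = u - 2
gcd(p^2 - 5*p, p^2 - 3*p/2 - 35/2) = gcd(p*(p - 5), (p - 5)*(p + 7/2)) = p - 5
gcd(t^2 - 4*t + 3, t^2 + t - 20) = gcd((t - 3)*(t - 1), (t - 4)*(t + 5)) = 1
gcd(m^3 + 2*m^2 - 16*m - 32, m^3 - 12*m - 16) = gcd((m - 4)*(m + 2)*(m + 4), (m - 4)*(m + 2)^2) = m^2 - 2*m - 8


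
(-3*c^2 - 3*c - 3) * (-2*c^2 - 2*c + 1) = 6*c^4 + 12*c^3 + 9*c^2 + 3*c - 3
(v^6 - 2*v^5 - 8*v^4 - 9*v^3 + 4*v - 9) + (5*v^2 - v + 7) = v^6 - 2*v^5 - 8*v^4 - 9*v^3 + 5*v^2 + 3*v - 2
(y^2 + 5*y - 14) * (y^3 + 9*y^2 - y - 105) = y^5 + 14*y^4 + 30*y^3 - 236*y^2 - 511*y + 1470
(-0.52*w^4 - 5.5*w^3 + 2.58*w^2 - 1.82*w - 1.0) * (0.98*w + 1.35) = -0.5096*w^5 - 6.092*w^4 - 4.8966*w^3 + 1.6994*w^2 - 3.437*w - 1.35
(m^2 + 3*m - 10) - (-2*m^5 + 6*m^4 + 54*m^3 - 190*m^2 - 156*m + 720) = 2*m^5 - 6*m^4 - 54*m^3 + 191*m^2 + 159*m - 730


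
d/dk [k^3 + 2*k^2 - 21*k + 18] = 3*k^2 + 4*k - 21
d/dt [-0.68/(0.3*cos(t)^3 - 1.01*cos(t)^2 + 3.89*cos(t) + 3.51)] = (-0.612*cos(t)^2 + 1.3736*cos(t) - 2.6452)*sin(t)/(0.3*cos(t)^3 - 1.01*cos(t)^2 + 3.89*cos(t) + 3.51)^2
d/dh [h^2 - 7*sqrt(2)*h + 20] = 2*h - 7*sqrt(2)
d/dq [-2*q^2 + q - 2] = 1 - 4*q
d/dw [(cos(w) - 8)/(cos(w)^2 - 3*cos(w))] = (sin(w) + 24*sin(w)/cos(w)^2 - 16*tan(w))/(cos(w) - 3)^2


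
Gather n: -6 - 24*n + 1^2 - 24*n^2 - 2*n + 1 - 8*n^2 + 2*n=-32*n^2 - 24*n - 4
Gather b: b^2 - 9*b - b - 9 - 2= b^2 - 10*b - 11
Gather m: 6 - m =6 - m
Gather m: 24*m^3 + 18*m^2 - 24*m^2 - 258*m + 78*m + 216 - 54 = 24*m^3 - 6*m^2 - 180*m + 162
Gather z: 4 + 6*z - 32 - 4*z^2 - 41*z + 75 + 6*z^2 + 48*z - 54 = 2*z^2 + 13*z - 7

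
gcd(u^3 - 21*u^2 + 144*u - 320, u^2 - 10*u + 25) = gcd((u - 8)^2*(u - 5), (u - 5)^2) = u - 5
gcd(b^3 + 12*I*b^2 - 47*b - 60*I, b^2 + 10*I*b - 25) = b + 5*I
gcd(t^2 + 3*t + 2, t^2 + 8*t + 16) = 1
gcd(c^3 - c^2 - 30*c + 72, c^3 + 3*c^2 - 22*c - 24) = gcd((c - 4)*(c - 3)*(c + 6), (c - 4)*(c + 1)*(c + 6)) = c^2 + 2*c - 24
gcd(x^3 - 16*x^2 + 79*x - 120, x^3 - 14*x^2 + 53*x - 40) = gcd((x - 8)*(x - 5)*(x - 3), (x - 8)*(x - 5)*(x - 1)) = x^2 - 13*x + 40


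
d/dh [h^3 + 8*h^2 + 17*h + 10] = 3*h^2 + 16*h + 17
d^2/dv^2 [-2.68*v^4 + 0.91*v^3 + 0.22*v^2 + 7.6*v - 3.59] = -32.16*v^2 + 5.46*v + 0.44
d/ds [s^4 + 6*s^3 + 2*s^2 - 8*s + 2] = 4*s^3 + 18*s^2 + 4*s - 8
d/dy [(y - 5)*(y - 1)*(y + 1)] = 3*y^2 - 10*y - 1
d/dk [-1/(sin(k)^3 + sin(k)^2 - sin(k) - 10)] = (3*sin(k)^2 + 2*sin(k) - 1)*cos(k)/(sin(k)^3 + sin(k)^2 - sin(k) - 10)^2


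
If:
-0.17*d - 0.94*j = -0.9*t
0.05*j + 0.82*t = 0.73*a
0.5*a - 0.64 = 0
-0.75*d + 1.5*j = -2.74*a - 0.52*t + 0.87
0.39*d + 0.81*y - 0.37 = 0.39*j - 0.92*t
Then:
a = 1.28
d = 4.74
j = 0.22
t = 1.13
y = -3.00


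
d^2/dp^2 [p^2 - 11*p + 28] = 2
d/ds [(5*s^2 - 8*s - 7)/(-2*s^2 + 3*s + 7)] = (-s^2 + 42*s - 35)/(4*s^4 - 12*s^3 - 19*s^2 + 42*s + 49)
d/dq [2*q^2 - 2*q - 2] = 4*q - 2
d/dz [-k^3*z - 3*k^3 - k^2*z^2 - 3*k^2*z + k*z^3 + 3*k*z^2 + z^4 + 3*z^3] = -k^3 - 2*k^2*z - 3*k^2 + 3*k*z^2 + 6*k*z + 4*z^3 + 9*z^2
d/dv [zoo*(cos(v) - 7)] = zoo*sin(v)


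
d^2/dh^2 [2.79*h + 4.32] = 0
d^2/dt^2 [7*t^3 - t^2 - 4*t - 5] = 42*t - 2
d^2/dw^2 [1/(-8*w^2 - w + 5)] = 2*(64*w^2 + 8*w - (16*w + 1)^2 - 40)/(8*w^2 + w - 5)^3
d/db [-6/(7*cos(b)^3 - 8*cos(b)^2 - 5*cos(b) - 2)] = 6*(-21*cos(b)^2 + 16*cos(b) + 5)*sin(b)/(-7*cos(b)^3 + 8*cos(b)^2 + 5*cos(b) + 2)^2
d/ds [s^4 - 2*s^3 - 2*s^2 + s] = 4*s^3 - 6*s^2 - 4*s + 1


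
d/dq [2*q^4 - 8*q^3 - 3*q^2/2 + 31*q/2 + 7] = 8*q^3 - 24*q^2 - 3*q + 31/2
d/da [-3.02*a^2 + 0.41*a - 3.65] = 0.41 - 6.04*a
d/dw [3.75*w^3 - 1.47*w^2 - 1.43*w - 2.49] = 11.25*w^2 - 2.94*w - 1.43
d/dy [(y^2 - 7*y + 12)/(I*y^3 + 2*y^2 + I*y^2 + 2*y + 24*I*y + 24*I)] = (I*y^4 - 14*I*y^3 + y^2*(-16 + 5*I) + y*(48 - 24*I) + 24 + 456*I)/(y^6 + y^5*(2 - 4*I) + y^4*(45 - 8*I) + y^3*(88 - 100*I) + y^2*(620 - 192*I) + y*(1152 - 96*I) + 576)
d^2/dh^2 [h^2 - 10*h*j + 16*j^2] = 2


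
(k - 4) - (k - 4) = 0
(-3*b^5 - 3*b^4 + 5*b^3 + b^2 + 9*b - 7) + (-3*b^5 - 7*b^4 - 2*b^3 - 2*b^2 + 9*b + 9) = -6*b^5 - 10*b^4 + 3*b^3 - b^2 + 18*b + 2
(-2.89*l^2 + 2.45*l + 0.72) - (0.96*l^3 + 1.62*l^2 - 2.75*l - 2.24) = -0.96*l^3 - 4.51*l^2 + 5.2*l + 2.96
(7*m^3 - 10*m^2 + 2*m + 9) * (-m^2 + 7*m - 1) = -7*m^5 + 59*m^4 - 79*m^3 + 15*m^2 + 61*m - 9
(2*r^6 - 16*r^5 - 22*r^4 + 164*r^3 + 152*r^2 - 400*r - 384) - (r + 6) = 2*r^6 - 16*r^5 - 22*r^4 + 164*r^3 + 152*r^2 - 401*r - 390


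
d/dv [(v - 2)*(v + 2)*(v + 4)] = 3*v^2 + 8*v - 4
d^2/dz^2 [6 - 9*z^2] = -18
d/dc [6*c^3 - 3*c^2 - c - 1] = 18*c^2 - 6*c - 1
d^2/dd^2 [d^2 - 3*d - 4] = 2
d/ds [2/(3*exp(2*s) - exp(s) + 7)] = (2 - 12*exp(s))*exp(s)/(3*exp(2*s) - exp(s) + 7)^2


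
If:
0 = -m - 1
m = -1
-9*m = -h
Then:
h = -9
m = -1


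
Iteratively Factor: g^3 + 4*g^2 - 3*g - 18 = (g + 3)*(g^2 + g - 6) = (g - 2)*(g + 3)*(g + 3)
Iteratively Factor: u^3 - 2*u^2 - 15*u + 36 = (u + 4)*(u^2 - 6*u + 9) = (u - 3)*(u + 4)*(u - 3)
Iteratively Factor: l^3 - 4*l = (l - 2)*(l^2 + 2*l) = l*(l - 2)*(l + 2)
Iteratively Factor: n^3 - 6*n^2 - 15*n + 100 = (n - 5)*(n^2 - n - 20) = (n - 5)^2*(n + 4)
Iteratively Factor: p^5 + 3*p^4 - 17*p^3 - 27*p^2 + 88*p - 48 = (p - 3)*(p^4 + 6*p^3 + p^2 - 24*p + 16) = (p - 3)*(p + 4)*(p^3 + 2*p^2 - 7*p + 4) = (p - 3)*(p + 4)^2*(p^2 - 2*p + 1) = (p - 3)*(p - 1)*(p + 4)^2*(p - 1)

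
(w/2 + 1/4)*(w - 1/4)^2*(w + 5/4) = w^4/2 + 5*w^3/8 - 3*w^2/32 - 13*w/128 + 5/256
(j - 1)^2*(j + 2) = j^3 - 3*j + 2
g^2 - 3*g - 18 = (g - 6)*(g + 3)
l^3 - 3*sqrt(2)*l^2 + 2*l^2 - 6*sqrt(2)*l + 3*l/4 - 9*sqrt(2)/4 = (l + 1/2)*(l + 3/2)*(l - 3*sqrt(2))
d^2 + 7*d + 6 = (d + 1)*(d + 6)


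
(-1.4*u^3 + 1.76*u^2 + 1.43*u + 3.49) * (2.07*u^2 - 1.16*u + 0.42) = -2.898*u^5 + 5.2672*u^4 + 0.3305*u^3 + 6.3047*u^2 - 3.4478*u + 1.4658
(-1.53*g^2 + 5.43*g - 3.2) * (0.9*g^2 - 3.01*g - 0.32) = -1.377*g^4 + 9.4923*g^3 - 18.7347*g^2 + 7.8944*g + 1.024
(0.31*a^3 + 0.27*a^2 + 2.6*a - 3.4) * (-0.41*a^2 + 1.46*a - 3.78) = -0.1271*a^5 + 0.3419*a^4 - 1.8436*a^3 + 4.1694*a^2 - 14.792*a + 12.852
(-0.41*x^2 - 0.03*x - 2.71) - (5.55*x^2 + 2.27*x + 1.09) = -5.96*x^2 - 2.3*x - 3.8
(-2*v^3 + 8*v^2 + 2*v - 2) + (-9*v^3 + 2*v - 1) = -11*v^3 + 8*v^2 + 4*v - 3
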